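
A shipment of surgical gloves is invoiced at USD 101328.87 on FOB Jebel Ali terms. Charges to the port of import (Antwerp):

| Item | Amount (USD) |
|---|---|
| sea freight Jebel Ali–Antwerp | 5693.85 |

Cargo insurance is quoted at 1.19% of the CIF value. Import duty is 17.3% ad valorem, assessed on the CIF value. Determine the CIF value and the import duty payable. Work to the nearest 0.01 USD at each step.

CIF value: USD 108311.63; import duty: USD 18737.91

Let C be the CIF value. C = FOB price + freight + 1.19% × C
C − 1.19% × C = 101328.87 + 5693.85
0.9881 × C = 107022.72
C = 107022.72 / 0.9881 = 108311.63
Insurance premium = 1.19% × 108311.63 = 1288.91
Import duty = 108311.63 × 17.3% = 18737.91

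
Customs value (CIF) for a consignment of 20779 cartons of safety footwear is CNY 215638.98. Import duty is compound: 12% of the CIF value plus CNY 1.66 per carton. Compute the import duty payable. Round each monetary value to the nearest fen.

Import duty: CNY 60369.82

Ad valorem component: 215638.98 × 12% = 25876.68
Specific component: 20779 × 1.66 = 34493.14
Import duty = 25876.68 + 34493.14 = 60369.82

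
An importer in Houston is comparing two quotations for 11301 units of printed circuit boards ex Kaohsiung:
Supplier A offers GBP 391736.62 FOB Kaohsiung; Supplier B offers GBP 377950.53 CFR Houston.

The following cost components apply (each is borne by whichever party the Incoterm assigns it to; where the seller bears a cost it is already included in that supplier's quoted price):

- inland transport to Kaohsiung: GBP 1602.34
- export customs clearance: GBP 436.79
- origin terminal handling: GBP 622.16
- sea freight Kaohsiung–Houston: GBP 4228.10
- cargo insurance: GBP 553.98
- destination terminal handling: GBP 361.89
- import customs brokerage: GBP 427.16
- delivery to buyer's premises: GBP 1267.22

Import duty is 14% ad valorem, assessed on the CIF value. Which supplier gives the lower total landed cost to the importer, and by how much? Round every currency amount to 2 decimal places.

Supplier B is cheaper by GBP 20536.18

Supplier A (FOB):
CIF value = FOB price + freight + insurance = 391736.62 + 4228.10 + 553.98 = 396518.70
Import duty = 396518.70 × 14% = 55512.62
Buyer bears (A): 4228.10 + 553.98 + 361.89 + 427.16 + 1267.22 = 6838.35
Landed cost (A) = invoice 391736.62 + 6838.35 + duty 55512.62 = 454087.59
Supplier B (CFR):
CIF value = CFR price + insurance = 377950.53 + 553.98 = 378504.51
Import duty = 378504.51 × 14% = 52990.63
Buyer bears (B): 553.98 + 361.89 + 427.16 + 1267.22 = 2610.25
Landed cost (B) = invoice 377950.53 + 2610.25 + duty 52990.63 = 433551.41
Difference = |454087.59 − 433551.41| = 20536.18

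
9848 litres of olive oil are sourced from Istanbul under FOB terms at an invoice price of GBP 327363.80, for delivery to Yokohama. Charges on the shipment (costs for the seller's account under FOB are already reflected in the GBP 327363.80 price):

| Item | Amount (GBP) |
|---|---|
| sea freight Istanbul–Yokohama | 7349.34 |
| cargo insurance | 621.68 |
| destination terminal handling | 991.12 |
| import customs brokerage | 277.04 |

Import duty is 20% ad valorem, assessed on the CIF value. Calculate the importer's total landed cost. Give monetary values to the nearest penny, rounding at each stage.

FOB: the seller bears costs until goods are on board at the origin port; the buyer bears freight, insurance and all costs thereafter.
CIF value = FOB price + freight + insurance = 327363.80 + 7349.34 + 621.68 = 335334.82
Import duty = 335334.82 × 20% = 67066.96
Buyer bears: freight 7349.34 + insurance 621.68 + destination terminal 991.12 + brokerage 277.04 + duty 67066.96 = 76306.14
Landed cost = invoice 327363.80 + 76306.14 = 403669.94

Total landed cost: GBP 403669.94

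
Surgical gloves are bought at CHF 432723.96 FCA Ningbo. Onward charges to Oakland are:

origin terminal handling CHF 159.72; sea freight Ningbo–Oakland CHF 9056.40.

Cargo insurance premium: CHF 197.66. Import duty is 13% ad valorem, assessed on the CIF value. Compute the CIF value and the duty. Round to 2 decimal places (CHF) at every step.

CIF value: CHF 442137.74; import duty: CHF 57477.91

CIF = FCA price + pre-shipment costs + freight + insurance
CIF = 432723.96 + 159.72 + 9056.40 + 197.66 = 442137.74
Import duty = 442137.74 × 13% = 57477.91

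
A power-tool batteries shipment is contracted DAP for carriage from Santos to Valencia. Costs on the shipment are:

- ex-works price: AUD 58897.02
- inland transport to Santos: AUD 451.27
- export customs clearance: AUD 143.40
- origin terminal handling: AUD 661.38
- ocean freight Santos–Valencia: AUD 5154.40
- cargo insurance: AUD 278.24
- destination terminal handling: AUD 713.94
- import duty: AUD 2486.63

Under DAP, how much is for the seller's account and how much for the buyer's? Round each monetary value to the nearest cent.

DAP: the seller bears all costs to the named destination except import duty and clearance.
Seller's account: goods 58897.02 + inland to port 451.27 + export clearance 143.40 + origin terminal 661.38 + freight 5154.40 + insurance 278.24 + destination terminal 713.94 = 66299.65
Buyer's account: duty 2486.63 = 2486.63

Seller: AUD 66299.65; buyer: AUD 2486.63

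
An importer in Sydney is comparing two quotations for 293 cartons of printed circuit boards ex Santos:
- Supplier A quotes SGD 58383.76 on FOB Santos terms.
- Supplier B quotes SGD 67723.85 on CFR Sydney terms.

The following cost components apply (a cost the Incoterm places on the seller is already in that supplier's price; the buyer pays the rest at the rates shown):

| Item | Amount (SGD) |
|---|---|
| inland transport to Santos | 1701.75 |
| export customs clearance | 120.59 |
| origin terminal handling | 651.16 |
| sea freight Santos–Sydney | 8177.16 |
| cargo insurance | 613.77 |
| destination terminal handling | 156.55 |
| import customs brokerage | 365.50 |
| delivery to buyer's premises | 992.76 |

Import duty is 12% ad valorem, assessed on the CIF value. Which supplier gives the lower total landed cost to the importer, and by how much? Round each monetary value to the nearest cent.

Supplier A is cheaper by SGD 1302.48

Supplier A (FOB):
CIF value = FOB price + freight + insurance = 58383.76 + 8177.16 + 613.77 = 67174.69
Import duty = 67174.69 × 12% = 8060.96
Buyer bears (A): 8177.16 + 613.77 + 156.55 + 365.50 + 992.76 = 10305.74
Landed cost (A) = invoice 58383.76 + 10305.74 + duty 8060.96 = 76750.46
Supplier B (CFR):
CIF value = CFR price + insurance = 67723.85 + 613.77 = 68337.62
Import duty = 68337.62 × 12% = 8200.51
Buyer bears (B): 613.77 + 156.55 + 365.50 + 992.76 = 2128.58
Landed cost (B) = invoice 67723.85 + 2128.58 + duty 8200.51 = 78052.94
Difference = |76750.46 − 78052.94| = 1302.48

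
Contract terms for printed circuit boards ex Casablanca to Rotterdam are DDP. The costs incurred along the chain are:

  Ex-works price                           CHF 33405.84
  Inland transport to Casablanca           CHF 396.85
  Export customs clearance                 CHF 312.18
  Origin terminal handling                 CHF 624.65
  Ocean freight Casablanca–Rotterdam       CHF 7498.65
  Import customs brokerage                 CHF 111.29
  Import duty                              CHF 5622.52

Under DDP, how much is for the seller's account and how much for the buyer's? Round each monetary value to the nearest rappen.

DDP: the seller bears all costs including import duty.
Seller's account: goods 33405.84 + inland to port 396.85 + export clearance 312.18 + origin terminal 624.65 + freight 7498.65 + brokerage 111.29 + duty 5622.52 = 47971.98
Buyer's account: 0.00

Seller: CHF 47971.98; buyer: CHF 0.00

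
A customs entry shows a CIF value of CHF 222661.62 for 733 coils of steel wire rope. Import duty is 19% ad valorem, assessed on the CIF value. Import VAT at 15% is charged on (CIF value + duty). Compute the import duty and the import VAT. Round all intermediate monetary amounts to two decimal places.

Import duty = 222661.62 × 19% = 42305.71
VAT base = CIF + duty = 222661.62 + 42305.71 = 264967.33
Import VAT = 264967.33 × 15% = 39745.10

Import duty: CHF 42305.71; import VAT: CHF 39745.10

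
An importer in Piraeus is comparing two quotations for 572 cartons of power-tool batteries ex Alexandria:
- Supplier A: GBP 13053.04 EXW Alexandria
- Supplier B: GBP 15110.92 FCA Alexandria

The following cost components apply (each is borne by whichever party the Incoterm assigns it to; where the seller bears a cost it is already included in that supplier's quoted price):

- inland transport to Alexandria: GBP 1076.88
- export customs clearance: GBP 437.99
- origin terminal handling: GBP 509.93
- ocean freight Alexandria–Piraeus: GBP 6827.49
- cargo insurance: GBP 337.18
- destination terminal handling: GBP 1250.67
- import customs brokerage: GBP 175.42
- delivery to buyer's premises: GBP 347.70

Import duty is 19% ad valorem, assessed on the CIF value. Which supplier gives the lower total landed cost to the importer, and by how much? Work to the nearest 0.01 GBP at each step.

Supplier A is cheaper by GBP 646.18

Supplier A (EXW):
CIF value = EXW price + inland to port + export clearance + origin terminal + freight + insurance = 13053.04 + 1076.88 + 437.99 + 509.93 + 6827.49 + 337.18 = 22242.51
Import duty = 22242.51 × 19% = 4226.08
Buyer bears (A): 1076.88 + 437.99 + 509.93 + 6827.49 + 337.18 + 1250.67 + 175.42 + 347.70 = 10963.26
Landed cost (A) = invoice 13053.04 + 10963.26 + duty 4226.08 = 28242.38
Supplier B (FCA):
CIF value = FCA price + origin terminal + freight + insurance = 15110.92 + 509.93 + 6827.49 + 337.18 = 22785.52
Import duty = 22785.52 × 19% = 4329.25
Buyer bears (B): 509.93 + 6827.49 + 337.18 + 1250.67 + 175.42 + 347.70 = 9448.39
Landed cost (B) = invoice 15110.92 + 9448.39 + duty 4329.25 = 28888.56
Difference = |28242.38 − 28888.56| = 646.18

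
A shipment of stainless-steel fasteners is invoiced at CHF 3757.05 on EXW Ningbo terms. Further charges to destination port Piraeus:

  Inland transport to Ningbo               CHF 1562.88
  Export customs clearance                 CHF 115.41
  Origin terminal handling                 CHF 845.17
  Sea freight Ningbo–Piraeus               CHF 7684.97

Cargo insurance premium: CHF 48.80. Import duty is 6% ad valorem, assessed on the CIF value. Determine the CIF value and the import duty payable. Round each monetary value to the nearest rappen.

CIF = EXW price + pre-shipment costs + freight + insurance
CIF = 3757.05 + 1562.88 + 115.41 + 845.17 + 7684.97 + 48.80 = 14014.28
Import duty = 14014.28 × 6% = 840.86

CIF value: CHF 14014.28; import duty: CHF 840.86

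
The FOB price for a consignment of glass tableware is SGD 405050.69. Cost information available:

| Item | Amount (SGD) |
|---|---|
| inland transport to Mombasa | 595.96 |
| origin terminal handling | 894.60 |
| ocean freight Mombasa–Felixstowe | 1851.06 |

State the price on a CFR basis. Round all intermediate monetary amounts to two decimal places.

CFR price: SGD 406901.75

Not relevant to the conversion: inland to port, origin terminal — on the seller under both FOB and CFR; already in the FOB price and stays in the CFR price.
From FOB to CFR, the seller additionally bears: freight.
CFR price = 405050.69 + 1851.06 = 406901.75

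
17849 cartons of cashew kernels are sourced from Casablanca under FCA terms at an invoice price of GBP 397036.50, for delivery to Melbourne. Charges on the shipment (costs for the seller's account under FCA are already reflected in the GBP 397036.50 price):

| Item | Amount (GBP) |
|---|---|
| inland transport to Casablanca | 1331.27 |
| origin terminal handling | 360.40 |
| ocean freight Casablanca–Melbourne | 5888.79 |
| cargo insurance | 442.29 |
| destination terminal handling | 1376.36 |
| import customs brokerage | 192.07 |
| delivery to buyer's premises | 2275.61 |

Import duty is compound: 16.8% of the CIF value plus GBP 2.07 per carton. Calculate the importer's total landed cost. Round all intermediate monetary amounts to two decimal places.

Total landed cost: GBP 512345.75

FCA: the seller delivers export-cleared goods to the carrier; the buyer bears costs from that point.
Already in the invoice (seller's account under FCA): inland to port — exclude.
CIF value = FCA price + origin terminal + freight + insurance = 397036.50 + 360.40 + 5888.79 + 442.29 = 403727.98
Ad valorem component: 403727.98 × 16.8% = 67826.30
Specific component: 17849 × 2.07 = 36947.43
Import duty = 67826.30 + 36947.43 = 104773.73
Buyer bears: origin terminal 360.40 + freight 5888.79 + insurance 442.29 + destination terminal 1376.36 + brokerage 192.07 + delivery 2275.61 + duty 104773.73 = 115309.25
Landed cost = invoice 397036.50 + 115309.25 = 512345.75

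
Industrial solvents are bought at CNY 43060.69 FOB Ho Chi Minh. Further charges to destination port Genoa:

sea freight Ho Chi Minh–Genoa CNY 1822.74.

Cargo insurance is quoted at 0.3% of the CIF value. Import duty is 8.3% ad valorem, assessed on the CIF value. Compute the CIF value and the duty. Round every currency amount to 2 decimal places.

Let C be the CIF value. C = FOB price + freight + 0.3% × C
C − 0.3% × C = 43060.69 + 1822.74
0.997 × C = 44883.43
C = 44883.43 / 0.997 = 45018.49
Insurance premium = 0.3% × 45018.49 = 135.06
Import duty = 45018.49 × 8.3% = 3736.53

CIF value: CNY 45018.49; import duty: CNY 3736.53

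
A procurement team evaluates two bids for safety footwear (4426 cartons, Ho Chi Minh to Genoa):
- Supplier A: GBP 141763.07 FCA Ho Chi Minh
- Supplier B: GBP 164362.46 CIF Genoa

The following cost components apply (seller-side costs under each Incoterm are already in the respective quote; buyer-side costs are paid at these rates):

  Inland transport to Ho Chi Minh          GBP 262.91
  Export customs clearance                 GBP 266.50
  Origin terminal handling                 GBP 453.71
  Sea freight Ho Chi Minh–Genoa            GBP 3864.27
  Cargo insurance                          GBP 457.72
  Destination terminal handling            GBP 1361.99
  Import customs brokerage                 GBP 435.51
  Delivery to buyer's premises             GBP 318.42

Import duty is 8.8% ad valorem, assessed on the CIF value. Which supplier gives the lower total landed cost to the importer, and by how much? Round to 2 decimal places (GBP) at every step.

Supplier A (FCA):
CIF value = FCA price + origin terminal + freight + insurance = 141763.07 + 453.71 + 3864.27 + 457.72 = 146538.77
Import duty = 146538.77 × 8.8% = 12895.41
Buyer bears (A): 453.71 + 3864.27 + 457.72 + 1361.99 + 435.51 + 318.42 = 6891.62
Landed cost (A) = invoice 141763.07 + 6891.62 + duty 12895.41 = 161550.10
Supplier B (CIF):
The CIF price already equals the CIF value: 164362.46
Import duty = 164362.46 × 8.8% = 14463.90
Buyer bears (B): 1361.99 + 435.51 + 318.42 = 2115.92
Landed cost (B) = invoice 164362.46 + 2115.92 + duty 14463.90 = 180942.28
Difference = |161550.10 − 180942.28| = 19392.18

Supplier A is cheaper by GBP 19392.18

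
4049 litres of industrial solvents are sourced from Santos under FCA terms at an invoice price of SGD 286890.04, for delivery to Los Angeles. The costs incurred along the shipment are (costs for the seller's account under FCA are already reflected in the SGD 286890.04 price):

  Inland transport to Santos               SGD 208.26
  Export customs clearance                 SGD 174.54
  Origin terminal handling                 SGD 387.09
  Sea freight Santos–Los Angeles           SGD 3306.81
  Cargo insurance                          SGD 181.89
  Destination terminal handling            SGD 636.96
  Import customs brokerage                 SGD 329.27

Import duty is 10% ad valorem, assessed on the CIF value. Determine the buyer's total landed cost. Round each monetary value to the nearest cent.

Total landed cost: SGD 320808.64

FCA: the seller delivers export-cleared goods to the carrier; the buyer bears costs from that point.
Already in the invoice (seller's account under FCA): inland to port, export clearance — exclude.
CIF value = FCA price + origin terminal + freight + insurance = 286890.04 + 387.09 + 3306.81 + 181.89 = 290765.83
Import duty = 290765.83 × 10% = 29076.58
Buyer bears: origin terminal 387.09 + freight 3306.81 + insurance 181.89 + destination terminal 636.96 + brokerage 329.27 + duty 29076.58 = 33918.60
Landed cost = invoice 286890.04 + 33918.60 = 320808.64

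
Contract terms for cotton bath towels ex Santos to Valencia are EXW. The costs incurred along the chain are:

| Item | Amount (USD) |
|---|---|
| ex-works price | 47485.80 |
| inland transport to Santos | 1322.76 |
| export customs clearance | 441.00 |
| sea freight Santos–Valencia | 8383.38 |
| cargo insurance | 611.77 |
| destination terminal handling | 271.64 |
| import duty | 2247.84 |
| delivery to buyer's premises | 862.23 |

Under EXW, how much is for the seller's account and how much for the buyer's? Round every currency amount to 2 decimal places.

Seller: USD 47485.80; buyer: USD 14140.62

EXW: the seller makes goods available at their premises; the buyer bears all onward costs.
Seller's account: goods 47485.80 = 47485.80
Buyer's account: inland to port 1322.76 + export clearance 441.00 + freight 8383.38 + insurance 611.77 + destination terminal 271.64 + duty 2247.84 + delivery 862.23 = 14140.62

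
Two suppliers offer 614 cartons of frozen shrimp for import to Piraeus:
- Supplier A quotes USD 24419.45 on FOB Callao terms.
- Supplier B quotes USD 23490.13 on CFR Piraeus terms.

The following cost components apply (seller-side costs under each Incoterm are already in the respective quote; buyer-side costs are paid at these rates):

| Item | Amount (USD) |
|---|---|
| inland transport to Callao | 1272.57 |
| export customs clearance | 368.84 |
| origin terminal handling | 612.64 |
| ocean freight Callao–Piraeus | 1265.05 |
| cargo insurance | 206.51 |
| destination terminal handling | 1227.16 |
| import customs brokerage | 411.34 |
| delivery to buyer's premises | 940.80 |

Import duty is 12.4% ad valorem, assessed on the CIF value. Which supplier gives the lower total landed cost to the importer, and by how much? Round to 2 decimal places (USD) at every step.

Supplier A (FOB):
CIF value = FOB price + freight + insurance = 24419.45 + 1265.05 + 206.51 = 25891.01
Import duty = 25891.01 × 12.4% = 3210.49
Buyer bears (A): 1265.05 + 206.51 + 1227.16 + 411.34 + 940.80 = 4050.86
Landed cost (A) = invoice 24419.45 + 4050.86 + duty 3210.49 = 31680.80
Supplier B (CFR):
CIF value = CFR price + insurance = 23490.13 + 206.51 = 23696.64
Import duty = 23696.64 × 12.4% = 2938.38
Buyer bears (B): 206.51 + 1227.16 + 411.34 + 940.80 = 2785.81
Landed cost (B) = invoice 23490.13 + 2785.81 + duty 2938.38 = 29214.32
Difference = |31680.80 − 29214.32| = 2466.48

Supplier B is cheaper by USD 2466.48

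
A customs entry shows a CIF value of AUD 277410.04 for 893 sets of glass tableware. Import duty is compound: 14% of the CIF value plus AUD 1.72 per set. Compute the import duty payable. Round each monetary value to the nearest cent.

Ad valorem component: 277410.04 × 14% = 38837.41
Specific component: 893 × 1.72 = 1535.96
Import duty = 38837.41 + 1535.96 = 40373.37

Import duty: AUD 40373.37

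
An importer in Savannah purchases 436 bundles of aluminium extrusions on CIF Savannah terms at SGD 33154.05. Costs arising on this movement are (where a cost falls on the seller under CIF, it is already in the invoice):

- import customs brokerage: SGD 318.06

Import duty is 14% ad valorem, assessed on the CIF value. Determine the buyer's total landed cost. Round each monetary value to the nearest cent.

CIF: the seller pays costs through ocean freight and marine insurance to the destination port.
The CIF price already equals the CIF value: 33154.05
Import duty = 33154.05 × 14% = 4641.57
Buyer bears: brokerage 318.06 + duty 4641.57 = 4959.63
Landed cost = invoice 33154.05 + 4959.63 = 38113.68

Total landed cost: SGD 38113.68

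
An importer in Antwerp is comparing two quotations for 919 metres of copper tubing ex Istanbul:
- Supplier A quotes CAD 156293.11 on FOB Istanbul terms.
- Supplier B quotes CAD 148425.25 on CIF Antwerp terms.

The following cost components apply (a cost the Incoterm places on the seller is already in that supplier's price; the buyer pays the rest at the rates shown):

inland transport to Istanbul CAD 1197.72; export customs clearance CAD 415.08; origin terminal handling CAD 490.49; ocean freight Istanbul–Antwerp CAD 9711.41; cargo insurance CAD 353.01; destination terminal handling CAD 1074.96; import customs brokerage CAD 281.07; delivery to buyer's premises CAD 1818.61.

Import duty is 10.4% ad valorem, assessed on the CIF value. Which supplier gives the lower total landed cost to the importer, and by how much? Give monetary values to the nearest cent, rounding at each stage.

Supplier B is cheaper by CAD 19797.23

Supplier A (FOB):
CIF value = FOB price + freight + insurance = 156293.11 + 9711.41 + 353.01 = 166357.53
Import duty = 166357.53 × 10.4% = 17301.18
Buyer bears (A): 9711.41 + 353.01 + 1074.96 + 281.07 + 1818.61 = 13239.06
Landed cost (A) = invoice 156293.11 + 13239.06 + duty 17301.18 = 186833.35
Supplier B (CIF):
The CIF price already equals the CIF value: 148425.25
Import duty = 148425.25 × 10.4% = 15436.23
Buyer bears (B): 1074.96 + 281.07 + 1818.61 = 3174.64
Landed cost (B) = invoice 148425.25 + 3174.64 + duty 15436.23 = 167036.12
Difference = |186833.35 − 167036.12| = 19797.23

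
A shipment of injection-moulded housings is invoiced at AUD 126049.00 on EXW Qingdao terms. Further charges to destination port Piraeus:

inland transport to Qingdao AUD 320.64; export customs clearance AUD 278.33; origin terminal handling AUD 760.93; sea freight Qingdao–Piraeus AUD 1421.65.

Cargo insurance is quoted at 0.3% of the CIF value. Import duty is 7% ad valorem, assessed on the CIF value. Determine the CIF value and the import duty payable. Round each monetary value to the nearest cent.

Let C be the CIF value. C = EXW price + pre-shipment costs + freight + 0.3% × C
C − 0.3% × C = 126049.00 + 320.64 + 278.33 + 760.93 + 1421.65
0.997 × C = 128830.55
C = 128830.55 / 0.997 = 129218.20
Insurance premium = 0.3% × 129218.20 = 387.65
Import duty = 129218.20 × 7% = 9045.27

CIF value: AUD 129218.20; import duty: AUD 9045.27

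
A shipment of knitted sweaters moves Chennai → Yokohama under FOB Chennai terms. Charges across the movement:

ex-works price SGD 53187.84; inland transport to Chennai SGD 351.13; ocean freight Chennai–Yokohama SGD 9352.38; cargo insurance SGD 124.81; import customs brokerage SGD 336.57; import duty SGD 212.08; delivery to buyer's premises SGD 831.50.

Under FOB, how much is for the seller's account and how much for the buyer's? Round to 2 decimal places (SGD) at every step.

FOB: the seller bears costs until goods are on board at the origin port; the buyer bears freight, insurance and all costs thereafter.
Seller's account: goods 53187.84 + inland to port 351.13 = 53538.97
Buyer's account: freight 9352.38 + insurance 124.81 + brokerage 336.57 + duty 212.08 + delivery 831.50 = 10857.34

Seller: SGD 53538.97; buyer: SGD 10857.34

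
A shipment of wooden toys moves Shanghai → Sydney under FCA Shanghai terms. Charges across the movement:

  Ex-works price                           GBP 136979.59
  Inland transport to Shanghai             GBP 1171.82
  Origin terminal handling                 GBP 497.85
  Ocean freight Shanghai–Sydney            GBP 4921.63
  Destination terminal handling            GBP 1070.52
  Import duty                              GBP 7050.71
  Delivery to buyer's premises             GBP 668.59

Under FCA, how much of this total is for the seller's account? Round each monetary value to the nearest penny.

FCA: the seller delivers export-cleared goods to the carrier; the buyer bears costs from that point.
Seller's account: goods 136979.59 + inland to port 1171.82 = 138151.41
Buyer's account: origin terminal 497.85 + freight 4921.63 + destination terminal 1070.52 + duty 7050.71 + delivery 668.59 = 14209.30

Seller's account: GBP 138151.41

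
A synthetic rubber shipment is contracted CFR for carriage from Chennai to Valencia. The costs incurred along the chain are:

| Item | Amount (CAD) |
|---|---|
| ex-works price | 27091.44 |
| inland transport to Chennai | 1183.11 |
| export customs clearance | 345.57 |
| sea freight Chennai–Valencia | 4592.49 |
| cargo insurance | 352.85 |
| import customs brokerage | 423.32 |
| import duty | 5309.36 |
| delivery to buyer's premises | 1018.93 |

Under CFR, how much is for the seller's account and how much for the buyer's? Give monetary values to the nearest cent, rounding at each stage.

Seller: CAD 33212.61; buyer: CAD 7104.46

CFR: the seller pays costs through ocean freight to the destination port, but not insurance.
Seller's account: goods 27091.44 + inland to port 1183.11 + export clearance 345.57 + freight 4592.49 = 33212.61
Buyer's account: insurance 352.85 + brokerage 423.32 + duty 5309.36 + delivery 1018.93 = 7104.46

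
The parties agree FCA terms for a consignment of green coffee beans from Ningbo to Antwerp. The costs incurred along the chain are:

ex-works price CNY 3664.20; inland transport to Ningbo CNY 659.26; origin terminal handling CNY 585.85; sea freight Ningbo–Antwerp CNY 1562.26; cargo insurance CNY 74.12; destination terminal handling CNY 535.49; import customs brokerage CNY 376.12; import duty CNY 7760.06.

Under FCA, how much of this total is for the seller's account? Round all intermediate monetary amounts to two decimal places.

FCA: the seller delivers export-cleared goods to the carrier; the buyer bears costs from that point.
Seller's account: goods 3664.20 + inland to port 659.26 = 4323.46
Buyer's account: origin terminal 585.85 + freight 1562.26 + insurance 74.12 + destination terminal 535.49 + brokerage 376.12 + duty 7760.06 = 10893.90

Seller's account: CNY 4323.46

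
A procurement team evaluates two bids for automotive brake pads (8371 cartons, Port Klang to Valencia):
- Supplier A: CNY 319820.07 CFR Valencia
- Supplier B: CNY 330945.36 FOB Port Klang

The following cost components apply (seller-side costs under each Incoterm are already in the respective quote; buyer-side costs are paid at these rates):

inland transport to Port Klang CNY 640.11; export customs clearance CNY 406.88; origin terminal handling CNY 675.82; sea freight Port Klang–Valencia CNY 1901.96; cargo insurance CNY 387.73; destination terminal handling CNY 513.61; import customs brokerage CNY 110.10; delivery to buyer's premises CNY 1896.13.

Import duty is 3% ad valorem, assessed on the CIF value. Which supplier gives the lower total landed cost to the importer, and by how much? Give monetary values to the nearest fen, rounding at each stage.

Supplier A is cheaper by CNY 13418.07

Supplier A (CFR):
CIF value = CFR price + insurance = 319820.07 + 387.73 = 320207.80
Import duty = 320207.80 × 3% = 9606.23
Buyer bears (A): 387.73 + 513.61 + 110.10 + 1896.13 = 2907.57
Landed cost (A) = invoice 319820.07 + 2907.57 + duty 9606.23 = 332333.87
Supplier B (FOB):
CIF value = FOB price + freight + insurance = 330945.36 + 1901.96 + 387.73 = 333235.05
Import duty = 333235.05 × 3% = 9997.05
Buyer bears (B): 1901.96 + 387.73 + 513.61 + 110.10 + 1896.13 = 4809.53
Landed cost (B) = invoice 330945.36 + 4809.53 + duty 9997.05 = 345751.94
Difference = |332333.87 − 345751.94| = 13418.07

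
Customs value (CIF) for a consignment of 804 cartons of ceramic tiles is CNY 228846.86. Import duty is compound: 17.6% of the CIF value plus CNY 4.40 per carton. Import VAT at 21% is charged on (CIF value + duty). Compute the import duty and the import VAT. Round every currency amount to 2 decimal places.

Ad valorem component: 228846.86 × 17.6% = 40277.05
Specific component: 804 × 4.40 = 3537.60
Import duty = 40277.05 + 3537.60 = 43814.65
VAT base = CIF + duty = 228846.86 + 43814.65 = 272661.51
Import VAT = 272661.51 × 21% = 57258.92

Import duty: CNY 43814.65; import VAT: CNY 57258.92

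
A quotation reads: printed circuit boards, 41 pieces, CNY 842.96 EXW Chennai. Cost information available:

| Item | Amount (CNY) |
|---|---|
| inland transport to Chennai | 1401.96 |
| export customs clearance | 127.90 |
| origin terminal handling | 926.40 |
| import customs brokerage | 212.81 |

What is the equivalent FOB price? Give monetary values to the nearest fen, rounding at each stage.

FOB price: CNY 3299.22

Not relevant to the conversion: brokerage — on the buyer under both terms; not part of either seller's price.
From EXW to FOB, the seller additionally bears: inland to port, export clearance, origin terminal.
FOB price = 842.96 + 1401.96 + 127.90 + 926.40 = 3299.22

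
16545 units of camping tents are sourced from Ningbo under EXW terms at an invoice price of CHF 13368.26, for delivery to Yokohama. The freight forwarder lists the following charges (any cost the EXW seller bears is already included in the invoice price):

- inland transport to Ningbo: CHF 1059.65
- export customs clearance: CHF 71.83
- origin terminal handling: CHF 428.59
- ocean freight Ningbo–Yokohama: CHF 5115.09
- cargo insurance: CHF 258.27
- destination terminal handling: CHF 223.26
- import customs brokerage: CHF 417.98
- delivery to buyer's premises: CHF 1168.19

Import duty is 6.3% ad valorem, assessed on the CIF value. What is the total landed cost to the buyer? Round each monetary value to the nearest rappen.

EXW: the seller makes goods available at their premises; the buyer bears all onward costs.
CIF value = EXW price + inland to port + export clearance + origin terminal + freight + insurance = 13368.26 + 1059.65 + 71.83 + 428.59 + 5115.09 + 258.27 = 20301.69
Import duty = 20301.69 × 6.3% = 1279.01
Buyer bears: inland to port 1059.65 + export clearance 71.83 + origin terminal 428.59 + freight 5115.09 + insurance 258.27 + destination terminal 223.26 + brokerage 417.98 + delivery 1168.19 + duty 1279.01 = 10021.87
Landed cost = invoice 13368.26 + 10021.87 = 23390.13

Total landed cost: CHF 23390.13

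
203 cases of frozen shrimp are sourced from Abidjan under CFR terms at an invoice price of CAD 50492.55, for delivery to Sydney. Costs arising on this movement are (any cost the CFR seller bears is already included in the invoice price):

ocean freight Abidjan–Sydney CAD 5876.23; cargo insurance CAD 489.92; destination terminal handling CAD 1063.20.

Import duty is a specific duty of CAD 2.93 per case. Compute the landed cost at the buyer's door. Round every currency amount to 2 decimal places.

Total landed cost: CAD 52640.46

CFR: the seller pays costs through ocean freight to the destination port, but not insurance.
Already in the invoice (seller's account under CFR): freight — exclude.
CIF value = CFR price + insurance = 50492.55 + 489.92 = 50982.47
Import duty = 203 × 2.93 = 594.79
Buyer bears: insurance 489.92 + destination terminal 1063.20 + duty 594.79 = 2147.91
Landed cost = invoice 50492.55 + 2147.91 = 52640.46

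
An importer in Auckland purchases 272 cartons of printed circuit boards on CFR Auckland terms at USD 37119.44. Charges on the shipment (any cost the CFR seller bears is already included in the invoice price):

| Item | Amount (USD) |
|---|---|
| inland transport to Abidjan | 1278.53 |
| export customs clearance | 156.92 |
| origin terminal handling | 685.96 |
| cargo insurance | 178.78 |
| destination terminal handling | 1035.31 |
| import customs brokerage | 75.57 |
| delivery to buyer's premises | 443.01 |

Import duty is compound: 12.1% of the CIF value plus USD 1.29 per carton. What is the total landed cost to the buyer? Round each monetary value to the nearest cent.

CFR: the seller pays costs through ocean freight to the destination port, but not insurance.
Already in the invoice (seller's account under CFR): inland to port, export clearance, origin terminal — exclude.
CIF value = CFR price + insurance = 37119.44 + 178.78 = 37298.22
Ad valorem component: 37298.22 × 12.1% = 4513.08
Specific component: 272 × 1.29 = 350.88
Import duty = 4513.08 + 350.88 = 4863.96
Buyer bears: insurance 178.78 + destination terminal 1035.31 + brokerage 75.57 + delivery 443.01 + duty 4863.96 = 6596.63
Landed cost = invoice 37119.44 + 6596.63 = 43716.07

Total landed cost: USD 43716.07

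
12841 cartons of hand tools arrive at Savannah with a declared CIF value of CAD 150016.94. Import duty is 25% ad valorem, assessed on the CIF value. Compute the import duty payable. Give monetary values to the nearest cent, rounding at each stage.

Import duty = 150016.94 × 25% = 37504.24

Import duty: CAD 37504.24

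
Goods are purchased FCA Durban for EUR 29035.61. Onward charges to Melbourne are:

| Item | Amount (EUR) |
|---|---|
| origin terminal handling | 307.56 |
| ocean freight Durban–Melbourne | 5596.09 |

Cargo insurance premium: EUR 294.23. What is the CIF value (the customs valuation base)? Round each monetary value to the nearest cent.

CIF value: EUR 35233.49

CIF = FCA price + pre-shipment costs + freight + insurance
CIF = 29035.61 + 307.56 + 5596.09 + 294.23 = 35233.49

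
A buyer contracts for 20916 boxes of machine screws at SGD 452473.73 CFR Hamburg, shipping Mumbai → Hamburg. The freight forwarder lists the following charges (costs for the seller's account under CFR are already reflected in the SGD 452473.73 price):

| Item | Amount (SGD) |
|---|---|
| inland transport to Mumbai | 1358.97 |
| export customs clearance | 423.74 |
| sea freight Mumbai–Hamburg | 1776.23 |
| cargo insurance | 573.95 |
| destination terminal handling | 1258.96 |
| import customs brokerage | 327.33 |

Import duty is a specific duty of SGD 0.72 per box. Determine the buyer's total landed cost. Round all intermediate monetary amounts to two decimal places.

Total landed cost: SGD 469693.49

CFR: the seller pays costs through ocean freight to the destination port, but not insurance.
Already in the invoice (seller's account under CFR): inland to port, export clearance, freight — exclude.
CIF value = CFR price + insurance = 452473.73 + 573.95 = 453047.68
Import duty = 20916 × 0.72 = 15059.52
Buyer bears: insurance 573.95 + destination terminal 1258.96 + brokerage 327.33 + duty 15059.52 = 17219.76
Landed cost = invoice 452473.73 + 17219.76 = 469693.49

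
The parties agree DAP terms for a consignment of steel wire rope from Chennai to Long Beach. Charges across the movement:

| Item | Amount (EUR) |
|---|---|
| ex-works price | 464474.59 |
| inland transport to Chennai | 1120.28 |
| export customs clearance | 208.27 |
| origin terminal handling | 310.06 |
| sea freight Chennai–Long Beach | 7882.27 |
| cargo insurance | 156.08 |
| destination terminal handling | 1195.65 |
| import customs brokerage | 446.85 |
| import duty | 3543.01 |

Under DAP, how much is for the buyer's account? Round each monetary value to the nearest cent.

Buyer's account: EUR 3989.86

DAP: the seller bears all costs to the named destination except import duty and clearance.
Seller's account: goods 464474.59 + inland to port 1120.28 + export clearance 208.27 + origin terminal 310.06 + freight 7882.27 + insurance 156.08 + destination terminal 1195.65 = 475347.20
Buyer's account: brokerage 446.85 + duty 3543.01 = 3989.86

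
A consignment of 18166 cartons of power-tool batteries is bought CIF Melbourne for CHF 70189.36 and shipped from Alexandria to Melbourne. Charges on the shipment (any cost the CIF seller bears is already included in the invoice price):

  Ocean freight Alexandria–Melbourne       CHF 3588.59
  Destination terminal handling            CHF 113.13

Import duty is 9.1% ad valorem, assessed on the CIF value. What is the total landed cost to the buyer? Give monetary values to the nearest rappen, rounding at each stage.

CIF: the seller pays costs through ocean freight and marine insurance to the destination port.
Already in the invoice (seller's account under CIF): freight — exclude.
The CIF price already equals the CIF value: 70189.36
Import duty = 70189.36 × 9.1% = 6387.23
Buyer bears: destination terminal 113.13 + duty 6387.23 = 6500.36
Landed cost = invoice 70189.36 + 6500.36 = 76689.72

Total landed cost: CHF 76689.72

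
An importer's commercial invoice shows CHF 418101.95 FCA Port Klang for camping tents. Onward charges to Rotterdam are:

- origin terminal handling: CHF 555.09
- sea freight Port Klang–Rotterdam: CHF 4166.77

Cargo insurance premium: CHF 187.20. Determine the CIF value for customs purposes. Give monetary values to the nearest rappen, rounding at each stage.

CIF = FCA price + pre-shipment costs + freight + insurance
CIF = 418101.95 + 555.09 + 4166.77 + 187.20 = 423011.01

CIF value: CHF 423011.01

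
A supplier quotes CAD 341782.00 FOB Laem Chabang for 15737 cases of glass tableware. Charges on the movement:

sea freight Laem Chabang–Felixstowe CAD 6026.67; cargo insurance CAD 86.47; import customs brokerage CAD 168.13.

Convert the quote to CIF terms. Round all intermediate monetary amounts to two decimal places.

CIF price: CAD 347895.14

Not relevant to the conversion: brokerage — on the buyer under both terms; not part of either seller's price.
From FOB to CIF, the seller additionally bears: freight, insurance.
CIF price = 341782.00 + 6026.67 + 86.47 = 347895.14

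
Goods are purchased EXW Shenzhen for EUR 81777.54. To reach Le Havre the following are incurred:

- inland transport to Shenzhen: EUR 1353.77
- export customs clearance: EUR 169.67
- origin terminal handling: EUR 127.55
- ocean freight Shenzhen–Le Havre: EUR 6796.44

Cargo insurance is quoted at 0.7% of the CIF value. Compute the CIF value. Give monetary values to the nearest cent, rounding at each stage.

Let C be the CIF value. C = EXW price + pre-shipment costs + freight + 0.7% × C
C − 0.7% × C = 81777.54 + 1353.77 + 169.67 + 127.55 + 6796.44
0.993 × C = 90224.97
C = 90224.97 / 0.993 = 90861.00
Insurance premium = 0.7% × 90861.00 = 636.03

CIF value: EUR 90861.00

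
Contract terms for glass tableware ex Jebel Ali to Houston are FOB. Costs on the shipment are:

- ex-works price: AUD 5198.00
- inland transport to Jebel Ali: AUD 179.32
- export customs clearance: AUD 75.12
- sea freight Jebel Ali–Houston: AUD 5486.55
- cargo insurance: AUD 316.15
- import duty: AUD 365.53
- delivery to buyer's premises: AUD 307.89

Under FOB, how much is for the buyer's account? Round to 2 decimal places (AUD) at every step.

FOB: the seller bears costs until goods are on board at the origin port; the buyer bears freight, insurance and all costs thereafter.
Seller's account: goods 5198.00 + inland to port 179.32 + export clearance 75.12 = 5452.44
Buyer's account: freight 5486.55 + insurance 316.15 + duty 365.53 + delivery 307.89 = 6476.12

Buyer's account: AUD 6476.12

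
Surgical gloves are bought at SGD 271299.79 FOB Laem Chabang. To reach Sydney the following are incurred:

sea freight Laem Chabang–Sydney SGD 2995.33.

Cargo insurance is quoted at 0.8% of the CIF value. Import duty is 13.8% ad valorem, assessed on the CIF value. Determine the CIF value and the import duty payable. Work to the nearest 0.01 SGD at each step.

Let C be the CIF value. C = FOB price + freight + 0.8% × C
C − 0.8% × C = 271299.79 + 2995.33
0.992 × C = 274295.12
C = 274295.12 / 0.992 = 276507.18
Insurance premium = 0.8% × 276507.18 = 2212.06
Import duty = 276507.18 × 13.8% = 38157.99

CIF value: SGD 276507.18; import duty: SGD 38157.99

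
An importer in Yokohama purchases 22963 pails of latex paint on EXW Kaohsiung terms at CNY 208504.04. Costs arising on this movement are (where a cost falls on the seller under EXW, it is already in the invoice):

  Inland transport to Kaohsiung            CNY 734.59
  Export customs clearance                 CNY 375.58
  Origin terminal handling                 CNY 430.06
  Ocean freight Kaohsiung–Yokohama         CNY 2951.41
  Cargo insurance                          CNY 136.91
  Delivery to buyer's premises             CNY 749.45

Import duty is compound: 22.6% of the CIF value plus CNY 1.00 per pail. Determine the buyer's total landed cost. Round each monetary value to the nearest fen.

Total landed cost: CNY 285013.01

EXW: the seller makes goods available at their premises; the buyer bears all onward costs.
CIF value = EXW price + inland to port + export clearance + origin terminal + freight + insurance = 208504.04 + 734.59 + 375.58 + 430.06 + 2951.41 + 136.91 = 213132.59
Ad valorem component: 213132.59 × 22.6% = 48167.97
Specific component: 22963 × 1.00 = 22963.00
Import duty = 48167.97 + 22963.00 = 71130.97
Buyer bears: inland to port 734.59 + export clearance 375.58 + origin terminal 430.06 + freight 2951.41 + insurance 136.91 + delivery 749.45 + duty 71130.97 = 76508.97
Landed cost = invoice 208504.04 + 76508.97 = 285013.01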